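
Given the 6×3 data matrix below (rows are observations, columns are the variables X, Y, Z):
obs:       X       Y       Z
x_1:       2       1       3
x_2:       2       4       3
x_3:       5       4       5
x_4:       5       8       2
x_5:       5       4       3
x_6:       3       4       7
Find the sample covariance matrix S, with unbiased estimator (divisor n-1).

Step 1 — column means:
  mean(X) = (2 + 2 + 5 + 5 + 5 + 3) / 6 = 22/6 = 3.6667
  mean(Y) = (1 + 4 + 4 + 8 + 4 + 4) / 6 = 25/6 = 4.1667
  mean(Z) = (3 + 3 + 5 + 2 + 3 + 7) / 6 = 23/6 = 3.8333

Step 2 — sample covariance S[i,j] = (1/(n-1)) · Σ_k (x_{k,i} - mean_i) · (x_{k,j} - mean_j), with n-1 = 5.
  S[X,X] = ((-1.6667)·(-1.6667) + (-1.6667)·(-1.6667) + (1.3333)·(1.3333) + (1.3333)·(1.3333) + (1.3333)·(1.3333) + (-0.6667)·(-0.6667)) / 5 = 11.3333/5 = 2.2667
  S[X,Y] = ((-1.6667)·(-3.1667) + (-1.6667)·(-0.1667) + (1.3333)·(-0.1667) + (1.3333)·(3.8333) + (1.3333)·(-0.1667) + (-0.6667)·(-0.1667)) / 5 = 10.3333/5 = 2.0667
  S[X,Z] = ((-1.6667)·(-0.8333) + (-1.6667)·(-0.8333) + (1.3333)·(1.1667) + (1.3333)·(-1.8333) + (1.3333)·(-0.8333) + (-0.6667)·(3.1667)) / 5 = -1.3333/5 = -0.2667
  S[Y,Y] = ((-3.1667)·(-3.1667) + (-0.1667)·(-0.1667) + (-0.1667)·(-0.1667) + (3.8333)·(3.8333) + (-0.1667)·(-0.1667) + (-0.1667)·(-0.1667)) / 5 = 24.8333/5 = 4.9667
  S[Y,Z] = ((-3.1667)·(-0.8333) + (-0.1667)·(-0.8333) + (-0.1667)·(1.1667) + (3.8333)·(-1.8333) + (-0.1667)·(-0.8333) + (-0.1667)·(3.1667)) / 5 = -4.8333/5 = -0.9667
  S[Z,Z] = ((-0.8333)·(-0.8333) + (-0.8333)·(-0.8333) + (1.1667)·(1.1667) + (-1.8333)·(-1.8333) + (-0.8333)·(-0.8333) + (3.1667)·(3.1667)) / 5 = 16.8333/5 = 3.3667

S is symmetric (S[j,i] = S[i,j]). Assembling:

S = [[2.2667, 2.0667, -0.2667],
 [2.0667, 4.9667, -0.9667],
 [-0.2667, -0.9667, 3.3667]]


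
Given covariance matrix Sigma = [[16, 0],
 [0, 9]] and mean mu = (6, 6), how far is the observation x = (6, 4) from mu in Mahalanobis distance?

Step 1 — centre the observation: (x - mu) = (0, -2).

Step 2 — invert Sigma. det(Sigma) = 16·9 - (0)² = 144.
  Sigma^{-1} = (1/det) · [[d, -b], [-b, a]] = [[0.0625, 0],
 [0, 0.1111]].

Step 3 — form the quadratic (x - mu)^T · Sigma^{-1} · (x - mu):
  Sigma^{-1} · (x - mu) = (0, -0.2222).
  (x - mu)^T · [Sigma^{-1} · (x - mu)] = (0)·(0) + (-2)·(-0.2222) = 0.4444.

Step 4 — take square root: d = √(0.4444) ≈ 0.6667.

d(x, mu) = √(0.4444) ≈ 0.6667


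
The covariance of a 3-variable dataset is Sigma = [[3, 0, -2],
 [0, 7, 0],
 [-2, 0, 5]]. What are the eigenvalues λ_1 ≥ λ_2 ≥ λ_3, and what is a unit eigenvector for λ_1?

Step 1 — characteristic polynomial p(λ) = det(λI - Sigma) = λ³ - tr·λ² + c_1·λ - det, where tr = trace, c_1 = sum of the principal 2×2 minors, det = det(Sigma):
  tr = 3 + 7 + 5 = 15,
  c_1 = (3·7 - (0)²) + (3·5 - (-2)²) + (7·5 - (0)²) = 21 + 11 + 35 = 67,
  det = 3·(7·5 - (0)²) - (0)·((0)·5 - (0)·(-2)) + (-2)·((0)·(0) - 7·(-2)) = 3·(35) - (0)·(0) + (-2)·(14) = 77.
  So p(λ) = λ³ - 15λ² + 67λ - 77.
Step 2 — look for an integer root (rational root theorem: any rational root is an integer divisor of 77). Testing λ = 7:
  p(7) = 343 - 735 + 469 - 77 = 0  ✓
  Dividing out (λ - 7): p(λ) = (λ - 7)(λ² - 8λ + 11).
Step 3 — remaining eigenvalues from the quadratic λ² - 8λ + 11 = 0:
  Δ = 8² - 4·11 = 64 - 44 = 20,  λ = (8 ± √20)/2 = (8 ± 4.4721)/2 ≈ 6.2361 or 1.7639.
  Sorted: λ_1 = 7,  λ_2 = 6.2361,  λ_3 = 1.7639  (check: sum = 15 = tr ✓).

Step 4 — unit eigenvector for λ_1 = 7: v spans the null space of (Sigma - λ_1 I), whose rows are
  r_1 = (-4, 0, -2),  r_2 = (0, 0, 0),  r_3 = (-2, 0, -2).
  v is orthogonal to every row, so take v ∝ r_1 × r_3 = ((0)·(-2) - (-2)·(0), (-2)·(-2) - (-4)·(-2), (-4)·(0) - (0)·(-2)) = (0, -4, 0).
  Rescale (divide by 4; multiply by -1 so the first nonzero entry is positive): u = (0, 1, 0).
  ||u|| = √((0)² + (1)² + (0)²) = √(1) = 1,  v_1 = u/||u|| ≈ (0, 1, 0) (||v_1|| = 1).

λ_1 = 7,  λ_2 = 6.2361,  λ_3 = 1.7639;  v_1 ≈ (0, 1, 0)


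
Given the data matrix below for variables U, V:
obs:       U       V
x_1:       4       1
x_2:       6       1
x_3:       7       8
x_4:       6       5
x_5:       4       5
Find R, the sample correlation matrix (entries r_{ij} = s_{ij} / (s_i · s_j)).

Step 1 — column means:
  mean(U) = (4 + 6 + 7 + 6 + 4) / 5 = 27/5 = 5.4
  mean(V) = (1 + 1 + 8 + 5 + 5) / 5 = 20/5 = 4

Step 2 — sample variances and covariances s[i,j] = (1/(n-1)) · Σ_k (x_{k,i} - mean_i) · (x_{k,j} - mean_j), with n-1 = 4:
  s[U,U] = ((-1.4)·(-1.4) + (0.6)·(0.6) + (1.6)·(1.6) + (0.6)·(0.6) + (-1.4)·(-1.4)) / 4 = 7.2/4 = 1.8
  s[U,V] = ((-1.4)·(-3) + (0.6)·(-3) + (1.6)·(4) + (0.6)·(1) + (-1.4)·(1)) / 4 = 8/4 = 2
  s[V,V] = ((-3)·(-3) + (-3)·(-3) + (4)·(4) + (1)·(1) + (1)·(1)) / 4 = 36/4 = 9
  Sample standard deviations s_i = √(s[i,i]):
  s(U) = √(1.8) = 1.3416
  s(V) = √(9) = 3

Step 3 — r_{ij} = s_{ij} / (s_i · s_j):
  r[U,U] = 1 (diagonal).
  r[U,V] = 2 / (1.3416 · 3) = 2 / 4.0249 = 0.4969
  r[V,V] = 1 (diagonal).

R is symmetric with unit diagonal. Assembling:

R = [[1, 0.4969],
 [0.4969, 1]]


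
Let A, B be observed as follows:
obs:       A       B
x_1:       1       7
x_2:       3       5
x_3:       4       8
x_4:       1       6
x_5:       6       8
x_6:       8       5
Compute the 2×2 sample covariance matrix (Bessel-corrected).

Step 1 — column means:
  mean(A) = (1 + 3 + 4 + 1 + 6 + 8) / 6 = 23/6 = 3.8333
  mean(B) = (7 + 5 + 8 + 6 + 8 + 5) / 6 = 39/6 = 6.5

Step 2 — sample covariance S[i,j] = (1/(n-1)) · Σ_k (x_{k,i} - mean_i) · (x_{k,j} - mean_j), with n-1 = 5.
  S[A,A] = ((-2.8333)·(-2.8333) + (-0.8333)·(-0.8333) + (0.1667)·(0.1667) + (-2.8333)·(-2.8333) + (2.1667)·(2.1667) + (4.1667)·(4.1667)) / 5 = 38.8333/5 = 7.7667
  S[A,B] = ((-2.8333)·(0.5) + (-0.8333)·(-1.5) + (0.1667)·(1.5) + (-2.8333)·(-0.5) + (2.1667)·(1.5) + (4.1667)·(-1.5)) / 5 = -1.5/5 = -0.3
  S[B,B] = ((0.5)·(0.5) + (-1.5)·(-1.5) + (1.5)·(1.5) + (-0.5)·(-0.5) + (1.5)·(1.5) + (-1.5)·(-1.5)) / 5 = 9.5/5 = 1.9

S is symmetric (S[j,i] = S[i,j]). Assembling:

S = [[7.7667, -0.3],
 [-0.3, 1.9]]


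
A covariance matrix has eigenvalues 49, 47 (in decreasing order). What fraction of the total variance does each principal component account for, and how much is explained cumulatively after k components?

Step 1 — total variance = trace(Sigma) = Σ λ_i = 49 + 47 = 96.

Step 2 — fraction explained by component i = λ_i / Σ λ:
  PC1: 49/96 = 0.5104
  PC2: 47/96 = 0.4896

Step 3 — cumulative fraction after k components = (λ_1 + ... + λ_k) / Σ λ:
  k = 1: 49/96 = 0.5104
  k = 2: (49 + 47)/96 = 96/96 = 1

Summary (fraction, with percent):

explained: PC1 0.5104 (51.04%), PC2 0.4896 (48.96%);  cumulative: 0.5104, 1


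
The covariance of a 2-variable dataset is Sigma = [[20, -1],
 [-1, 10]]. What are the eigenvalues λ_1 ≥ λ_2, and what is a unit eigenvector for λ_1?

Step 1 — characteristic polynomial of 2×2 Sigma:
  det(Sigma - λI) = λ² - trace · λ + det = 0.
  trace = 20 + 10 = 30, det = 20·10 - (-1)² = 199.
Step 2 — discriminant:
  Δ = trace² - 4·det = 900 - 796 = 104.
Step 3 — eigenvalues:
  λ = (trace ± √Δ)/2 = (30 ± 10.198)/2,
  λ_1 = 20.099,  λ_2 = 9.901.

Step 4 — unit eigenvector for λ_1: solve (Sigma - λ_1 I)v = 0. First row:
  (20 - 20.099)·v_x + (-1)·v_y = 0, i.e. (-0.099)·v_x + (-1)·v_y = 0,
  so v ∝ (b, λ_1 - a) = (-1, 0.099); multiply by -1 so the first entry is positive: u = (1, -0.099).
  ||u|| = √((1)² + (-0.099)²) = √(1.0098) ≈ 1.0049,
  v_1 = u/||u|| ≈ (0.9951, -0.0985) (||v_1|| = 1).

λ_1 = 20.099,  λ_2 = 9.901;  v_1 ≈ (0.9951, -0.0985)


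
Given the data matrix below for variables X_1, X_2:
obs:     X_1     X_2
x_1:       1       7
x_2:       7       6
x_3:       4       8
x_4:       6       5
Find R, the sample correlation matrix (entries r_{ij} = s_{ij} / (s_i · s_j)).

Step 1 — column means:
  mean(X_1) = (1 + 7 + 4 + 6) / 4 = 18/4 = 4.5
  mean(X_2) = (7 + 6 + 8 + 5) / 4 = 26/4 = 6.5

Step 2 — sample variances and covariances s[i,j] = (1/(n-1)) · Σ_k (x_{k,i} - mean_i) · (x_{k,j} - mean_j), with n-1 = 3:
  s[X_1,X_1] = ((-3.5)·(-3.5) + (2.5)·(2.5) + (-0.5)·(-0.5) + (1.5)·(1.5)) / 3 = 21/3 = 7
  s[X_1,X_2] = ((-3.5)·(0.5) + (2.5)·(-0.5) + (-0.5)·(1.5) + (1.5)·(-1.5)) / 3 = -6/3 = -2
  s[X_2,X_2] = ((0.5)·(0.5) + (-0.5)·(-0.5) + (1.5)·(1.5) + (-1.5)·(-1.5)) / 3 = 5/3 = 1.6667
  Sample standard deviations s_i = √(s[i,i]):
  s(X_1) = √(7) = 2.6458
  s(X_2) = √(1.6667) = 1.291

Step 3 — r_{ij} = s_{ij} / (s_i · s_j):
  r[X_1,X_1] = 1 (diagonal).
  r[X_1,X_2] = -2 / (2.6458 · 1.291) = -2 / 3.4157 = -0.5855
  r[X_2,X_2] = 1 (diagonal).

R is symmetric with unit diagonal. Assembling:

R = [[1, -0.5855],
 [-0.5855, 1]]


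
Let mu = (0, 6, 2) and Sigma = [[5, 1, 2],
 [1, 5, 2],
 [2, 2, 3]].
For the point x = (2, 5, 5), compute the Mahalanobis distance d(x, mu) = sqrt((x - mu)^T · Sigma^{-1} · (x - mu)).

Step 1 — centre the observation: (x - mu) = (2, -1, 3).

Step 2 — invert Sigma (cofactor / det for 3×3, or solve directly):
  Sigma^{-1} = [[0.275, 0.025, -0.2],
 [0.025, 0.275, -0.2],
 [-0.2, -0.2, 0.6]].

Step 3 — form the quadratic (x - mu)^T · Sigma^{-1} · (x - mu):
  Sigma^{-1} · (x - mu) = (-0.075, -0.825, 1.6).
  (x - mu)^T · [Sigma^{-1} · (x - mu)] = (2)·(-0.075) + (-1)·(-0.825) + (3)·(1.6) = 5.475.

Step 4 — take square root: d = √(5.475) ≈ 2.3399.

d(x, mu) = √(5.475) ≈ 2.3399


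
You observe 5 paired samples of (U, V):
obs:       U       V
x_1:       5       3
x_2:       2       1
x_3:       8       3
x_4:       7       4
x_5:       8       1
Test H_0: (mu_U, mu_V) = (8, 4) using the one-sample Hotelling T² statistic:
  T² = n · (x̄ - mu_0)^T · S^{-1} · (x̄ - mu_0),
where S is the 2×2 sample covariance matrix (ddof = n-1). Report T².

Step 1 — sample mean vector:
  mean(U) = (5 + 2 + 8 + 7 + 8) / 5 = 30/5 = 6
  mean(V) = (3 + 1 + 3 + 4 + 1) / 5 = 12/5 = 2.4
  x̄ = (6, 2.4),  deviation x̄ - mu_0 = (6, 2.4) - (8, 4) = (-2, -1.6).

Step 2 — sample covariance matrix, S[i,j] = (1/(n-1)) · Σ_k (x_{k,i} - mean_i) · (x_{k,j} - mean_j), divisor n-1 = 4:
  S[U,U] = ((-1)·(-1) + (-4)·(-4) + (2)·(2) + (1)·(1) + (2)·(2)) / 4 = 26/4 = 6.5
  S[U,V] = ((-1)·(0.6) + (-4)·(-1.4) + (2)·(0.6) + (1)·(1.6) + (2)·(-1.4)) / 4 = 5/4 = 1.25
  S[V,V] = ((0.6)·(0.6) + (-1.4)·(-1.4) + (0.6)·(0.6) + (1.6)·(1.6) + (-1.4)·(-1.4)) / 4 = 7.2/4 = 1.8
  S = [[6.5, 1.25],
 [1.25, 1.8]].

Step 3 — invert S. det(S) = 6.5·1.8 - (1.25)² = 10.1375.
  S^{-1} = (1/det) · [[d, -b], [-b, a]] = [[0.1776, -0.1233],
 [-0.1233, 0.6412]].

Step 4 — quadratic form (x̄ - mu_0)^T · S^{-1} · (x̄ - mu_0):
  S^{-1} · (x̄ - mu_0) = (-0.1578, -0.7793),
  (x̄ - mu_0)^T · [...] = (-2)·(-0.1578) + (-1.6)·(-0.7793) = 1.5625.

Step 5 — scale by n: T² = 5 · 1.5625 = 7.8126.

T² ≈ 7.8126


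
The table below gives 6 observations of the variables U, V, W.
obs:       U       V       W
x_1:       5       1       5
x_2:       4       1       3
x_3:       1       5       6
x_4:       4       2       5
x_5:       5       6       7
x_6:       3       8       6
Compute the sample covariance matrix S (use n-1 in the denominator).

Step 1 — column means:
  mean(U) = (5 + 4 + 1 + 4 + 5 + 3) / 6 = 22/6 = 3.6667
  mean(V) = (1 + 1 + 5 + 2 + 6 + 8) / 6 = 23/6 = 3.8333
  mean(W) = (5 + 3 + 6 + 5 + 7 + 6) / 6 = 32/6 = 5.3333

Step 2 — sample covariance S[i,j] = (1/(n-1)) · Σ_k (x_{k,i} - mean_i) · (x_{k,j} - mean_j), with n-1 = 5.
  S[U,U] = ((1.3333)·(1.3333) + (0.3333)·(0.3333) + (-2.6667)·(-2.6667) + (0.3333)·(0.3333) + (1.3333)·(1.3333) + (-0.6667)·(-0.6667)) / 5 = 11.3333/5 = 2.2667
  S[U,V] = ((1.3333)·(-2.8333) + (0.3333)·(-2.8333) + (-2.6667)·(1.1667) + (0.3333)·(-1.8333) + (1.3333)·(2.1667) + (-0.6667)·(4.1667)) / 5 = -8.3333/5 = -1.6667
  S[U,W] = ((1.3333)·(-0.3333) + (0.3333)·(-2.3333) + (-2.6667)·(0.6667) + (0.3333)·(-0.3333) + (1.3333)·(1.6667) + (-0.6667)·(0.6667)) / 5 = -1.3333/5 = -0.2667
  S[V,V] = ((-2.8333)·(-2.8333) + (-2.8333)·(-2.8333) + (1.1667)·(1.1667) + (-1.8333)·(-1.8333) + (2.1667)·(2.1667) + (4.1667)·(4.1667)) / 5 = 42.8333/5 = 8.5667
  S[V,W] = ((-2.8333)·(-0.3333) + (-2.8333)·(-2.3333) + (1.1667)·(0.6667) + (-1.8333)·(-0.3333) + (2.1667)·(1.6667) + (4.1667)·(0.6667)) / 5 = 15.3333/5 = 3.0667
  S[W,W] = ((-0.3333)·(-0.3333) + (-2.3333)·(-2.3333) + (0.6667)·(0.6667) + (-0.3333)·(-0.3333) + (1.6667)·(1.6667) + (0.6667)·(0.6667)) / 5 = 9.3333/5 = 1.8667

S is symmetric (S[j,i] = S[i,j]). Assembling:

S = [[2.2667, -1.6667, -0.2667],
 [-1.6667, 8.5667, 3.0667],
 [-0.2667, 3.0667, 1.8667]]


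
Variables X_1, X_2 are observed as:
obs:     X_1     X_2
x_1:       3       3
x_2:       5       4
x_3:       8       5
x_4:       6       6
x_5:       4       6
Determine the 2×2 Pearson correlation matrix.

Step 1 — column means:
  mean(X_1) = (3 + 5 + 8 + 6 + 4) / 5 = 26/5 = 5.2
  mean(X_2) = (3 + 4 + 5 + 6 + 6) / 5 = 24/5 = 4.8

Step 2 — sample variances and covariances s[i,j] = (1/(n-1)) · Σ_k (x_{k,i} - mean_i) · (x_{k,j} - mean_j), with n-1 = 4:
  s[X_1,X_1] = ((-2.2)·(-2.2) + (-0.2)·(-0.2) + (2.8)·(2.8) + (0.8)·(0.8) + (-1.2)·(-1.2)) / 4 = 14.8/4 = 3.7
  s[X_1,X_2] = ((-2.2)·(-1.8) + (-0.2)·(-0.8) + (2.8)·(0.2) + (0.8)·(1.2) + (-1.2)·(1.2)) / 4 = 4.2/4 = 1.05
  s[X_2,X_2] = ((-1.8)·(-1.8) + (-0.8)·(-0.8) + (0.2)·(0.2) + (1.2)·(1.2) + (1.2)·(1.2)) / 4 = 6.8/4 = 1.7
  Sample standard deviations s_i = √(s[i,i]):
  s(X_1) = √(3.7) = 1.9235
  s(X_2) = √(1.7) = 1.3038

Step 3 — r_{ij} = s_{ij} / (s_i · s_j):
  r[X_1,X_1] = 1 (diagonal).
  r[X_1,X_2] = 1.05 / (1.9235 · 1.3038) = 1.05 / 2.508 = 0.4187
  r[X_2,X_2] = 1 (diagonal).

R is symmetric with unit diagonal. Assembling:

R = [[1, 0.4187],
 [0.4187, 1]]


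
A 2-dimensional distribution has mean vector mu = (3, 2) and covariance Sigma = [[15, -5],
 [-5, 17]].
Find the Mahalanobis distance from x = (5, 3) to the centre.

Step 1 — centre the observation: (x - mu) = (2, 1).

Step 2 — invert Sigma. det(Sigma) = 15·17 - (-5)² = 230.
  Sigma^{-1} = (1/det) · [[d, -b], [-b, a]] = [[0.0739, 0.0217],
 [0.0217, 0.0652]].

Step 3 — form the quadratic (x - mu)^T · Sigma^{-1} · (x - mu):
  Sigma^{-1} · (x - mu) = (0.1696, 0.1087).
  (x - mu)^T · [Sigma^{-1} · (x - mu)] = (2)·(0.1696) + (1)·(0.1087) = 0.4478.

Step 4 — take square root: d = √(0.4478) ≈ 0.6692.

d(x, mu) = √(0.4478) ≈ 0.6692


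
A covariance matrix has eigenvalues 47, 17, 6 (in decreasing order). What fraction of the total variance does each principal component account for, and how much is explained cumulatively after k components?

Step 1 — total variance = trace(Sigma) = Σ λ_i = 47 + 17 + 6 = 70.

Step 2 — fraction explained by component i = λ_i / Σ λ:
  PC1: 47/70 = 0.6714
  PC2: 17/70 = 0.2429
  PC3: 6/70 = 0.0857

Step 3 — cumulative fraction after k components = (λ_1 + ... + λ_k) / Σ λ:
  k = 1: 47/70 = 0.6714
  k = 2: (47 + 17)/70 = 64/70 = 0.9143
  k = 3: (47 + 17 + 6)/70 = 70/70 = 1

Summary (fraction, with percent):

explained: PC1 0.6714 (67.14%), PC2 0.2429 (24.29%), PC3 0.0857 (8.57%);  cumulative: 0.6714, 0.9143, 1


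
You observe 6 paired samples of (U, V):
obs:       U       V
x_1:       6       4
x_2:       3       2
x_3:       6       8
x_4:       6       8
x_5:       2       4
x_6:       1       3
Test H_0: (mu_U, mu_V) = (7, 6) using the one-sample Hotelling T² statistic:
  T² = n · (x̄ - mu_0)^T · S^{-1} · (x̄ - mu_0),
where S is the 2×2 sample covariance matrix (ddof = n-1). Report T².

Step 1 — sample mean vector:
  mean(U) = (6 + 3 + 6 + 6 + 2 + 1) / 6 = 24/6 = 4
  mean(V) = (4 + 2 + 8 + 8 + 4 + 3) / 6 = 29/6 = 4.8333
  x̄ = (4, 4.8333),  deviation x̄ - mu_0 = (4, 4.8333) - (7, 6) = (-3, -1.1667).

Step 2 — sample covariance matrix, S[i,j] = (1/(n-1)) · Σ_k (x_{k,i} - mean_i) · (x_{k,j} - mean_j), divisor n-1 = 5:
  S[U,U] = ((2)·(2) + (-1)·(-1) + (2)·(2) + (2)·(2) + (-2)·(-2) + (-3)·(-3)) / 5 = 26/5 = 5.2
  S[U,V] = ((2)·(-0.8333) + (-1)·(-2.8333) + (2)·(3.1667) + (2)·(3.1667) + (-2)·(-0.8333) + (-3)·(-1.8333)) / 5 = 21/5 = 4.2
  S[V,V] = ((-0.8333)·(-0.8333) + (-2.8333)·(-2.8333) + (3.1667)·(3.1667) + (3.1667)·(3.1667) + (-0.8333)·(-0.8333) + (-1.8333)·(-1.8333)) / 5 = 32.8333/5 = 6.5667
  S = [[5.2, 4.2],
 [4.2, 6.5667]].

Step 3 — invert S. det(S) = 5.2·6.5667 - (4.2)² = 16.5067.
  S^{-1} = (1/det) · [[d, -b], [-b, a]] = [[0.3978, -0.2544],
 [-0.2544, 0.315]].

Step 4 — quadratic form (x̄ - mu_0)^T · S^{-1} · (x̄ - mu_0):
  S^{-1} · (x̄ - mu_0) = (-0.8966, 0.3958),
  (x̄ - mu_0)^T · [...] = (-3)·(-0.8966) + (-1.1667)·(0.3958) = 2.2281.

Step 5 — scale by n: T² = 6 · 2.2281 = 13.3683.

T² ≈ 13.3683


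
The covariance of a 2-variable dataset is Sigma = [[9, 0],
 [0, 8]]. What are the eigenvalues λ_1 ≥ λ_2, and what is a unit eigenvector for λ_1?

Step 1 — characteristic polynomial of 2×2 Sigma:
  det(Sigma - λI) = λ² - trace · λ + det = 0.
  trace = 9 + 8 = 17, det = 9·8 - (0)² = 72.
Step 2 — discriminant:
  Δ = trace² - 4·det = 289 - 288 = 1.
Step 3 — eigenvalues:
  λ = (trace ± √Δ)/2 = (17 ± 1)/2,
  λ_1 = 9,  λ_2 = 8.

Step 4 — unit eigenvector for λ_1: Sigma is diagonal, so its eigenvectors are the coordinate axes. λ_1 = 9 is the diagonal entry on the first coordinate axis, hence
  v_1 = (1, 0) (||v_1|| = 1).

λ_1 = 9,  λ_2 = 8;  v_1 ≈ (1, 0)


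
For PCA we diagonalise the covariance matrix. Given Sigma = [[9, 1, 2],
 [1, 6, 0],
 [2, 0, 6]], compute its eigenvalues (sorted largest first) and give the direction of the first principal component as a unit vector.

Step 1 — characteristic polynomial p(λ) = det(λI - Sigma) = λ³ - tr·λ² + c_1·λ - det, where tr = trace, c_1 = sum of the principal 2×2 minors, det = det(Sigma):
  tr = 9 + 6 + 6 = 21,
  c_1 = (9·6 - (1)²) + (9·6 - (2)²) + (6·6 - (0)²) = 53 + 50 + 36 = 139,
  det = 9·(6·6 - (0)²) - (1)·((1)·6 - (0)·(2)) + (2)·((1)·(0) - 6·(2)) = 9·(36) - (1)·(6) + (2)·(-12) = 294.
  So p(λ) = λ³ - 21λ² + 139λ - 294.
Step 2 — look for an integer root (rational root theorem: any rational root is an integer divisor of 294). Testing λ = 6:
  p(6) = 216 - 756 + 834 - 294 = 0  ✓
  Dividing out (λ - 6): p(λ) = (λ - 6)(λ² - 15λ + 49).
Step 3 — remaining eigenvalues from the quadratic λ² - 15λ + 49 = 0:
  Δ = 15² - 4·49 = 225 - 196 = 29,  λ = (15 ± √29)/2 = (15 ± 5.3852)/2 ≈ 10.1926 or 4.8074.
  Sorted: λ_1 = 10.1926,  λ_2 = 6,  λ_3 = 4.8074  (check: sum = 21 = tr ✓).

Step 4 — unit eigenvector for λ_1 ≈ 10.1926: v spans the null space of (Sigma - λ_1 I), whose rows are
  r_1 = (-1.1926, 1, 2),  r_2 = (1, -4.1926, 0),  r_3 = (2, 0, -4.1926).
  v is orthogonal to every row, so take v ∝ r_1 × r_2 = ((1)·(0) - (2)·(-4.1926), (2)·(1) - (-1.1926)·(0), (-1.1926)·(-4.1926) - (1)·(1)) ≈ (8.3852, 2, 4).
  Let u = (8.3852, 2, 4).
  ||u|| = √((8.3852)² + (2)² + (4)²) = √(90.311) ≈ 9.5032,  v_1 = u/||u|| ≈ (0.8824, 0.2105, 0.4209) (||v_1|| = 1).

λ_1 = 10.1926,  λ_2 = 6,  λ_3 = 4.8074;  v_1 ≈ (0.8824, 0.2105, 0.4209)


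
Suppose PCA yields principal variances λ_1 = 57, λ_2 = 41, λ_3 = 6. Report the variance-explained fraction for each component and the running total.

Step 1 — total variance = trace(Sigma) = Σ λ_i = 57 + 41 + 6 = 104.

Step 2 — fraction explained by component i = λ_i / Σ λ:
  PC1: 57/104 = 0.5481
  PC2: 41/104 = 0.3942
  PC3: 6/104 = 0.0577

Step 3 — cumulative fraction after k components = (λ_1 + ... + λ_k) / Σ λ:
  k = 1: 57/104 = 0.5481
  k = 2: (57 + 41)/104 = 98/104 = 0.9423
  k = 3: (57 + 41 + 6)/104 = 104/104 = 1

Summary (fraction, with percent):

explained: PC1 0.5481 (54.81%), PC2 0.3942 (39.42%), PC3 0.0577 (5.77%);  cumulative: 0.5481, 0.9423, 1


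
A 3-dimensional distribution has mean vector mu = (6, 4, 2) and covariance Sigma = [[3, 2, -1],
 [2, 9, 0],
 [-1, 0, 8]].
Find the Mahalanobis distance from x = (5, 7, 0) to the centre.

Step 1 — centre the observation: (x - mu) = (-1, 3, -2).

Step 2 — invert Sigma (cofactor / det for 3×3, or solve directly):
  Sigma^{-1} = [[0.4114, -0.0914, 0.0514],
 [-0.0914, 0.1314, -0.0114],
 [0.0514, -0.0114, 0.1314]].

Step 3 — form the quadratic (x - mu)^T · Sigma^{-1} · (x - mu):
  Sigma^{-1} · (x - mu) = (-0.7886, 0.5086, -0.3486).
  (x - mu)^T · [Sigma^{-1} · (x - mu)] = (-1)·(-0.7886) + (3)·(0.5086) + (-2)·(-0.3486) = 3.0114.

Step 4 — take square root: d = √(3.0114) ≈ 1.7353.

d(x, mu) = √(3.0114) ≈ 1.7353


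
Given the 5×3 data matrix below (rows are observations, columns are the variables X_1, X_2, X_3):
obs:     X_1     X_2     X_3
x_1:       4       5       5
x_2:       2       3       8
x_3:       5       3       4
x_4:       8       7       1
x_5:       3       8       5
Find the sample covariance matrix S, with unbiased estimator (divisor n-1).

Step 1 — column means:
  mean(X_1) = (4 + 2 + 5 + 8 + 3) / 5 = 22/5 = 4.4
  mean(X_2) = (5 + 3 + 3 + 7 + 8) / 5 = 26/5 = 5.2
  mean(X_3) = (5 + 8 + 4 + 1 + 5) / 5 = 23/5 = 4.6

Step 2 — sample covariance S[i,j] = (1/(n-1)) · Σ_k (x_{k,i} - mean_i) · (x_{k,j} - mean_j), with n-1 = 4.
  S[X_1,X_1] = ((-0.4)·(-0.4) + (-2.4)·(-2.4) + (0.6)·(0.6) + (3.6)·(3.6) + (-1.4)·(-1.4)) / 4 = 21.2/4 = 5.3
  S[X_1,X_2] = ((-0.4)·(-0.2) + (-2.4)·(-2.2) + (0.6)·(-2.2) + (3.6)·(1.8) + (-1.4)·(2.8)) / 4 = 6.6/4 = 1.65
  S[X_1,X_3] = ((-0.4)·(0.4) + (-2.4)·(3.4) + (0.6)·(-0.6) + (3.6)·(-3.6) + (-1.4)·(0.4)) / 4 = -22.2/4 = -5.55
  S[X_2,X_2] = ((-0.2)·(-0.2) + (-2.2)·(-2.2) + (-2.2)·(-2.2) + (1.8)·(1.8) + (2.8)·(2.8)) / 4 = 20.8/4 = 5.2
  S[X_2,X_3] = ((-0.2)·(0.4) + (-2.2)·(3.4) + (-2.2)·(-0.6) + (1.8)·(-3.6) + (2.8)·(0.4)) / 4 = -11.6/4 = -2.9
  S[X_3,X_3] = ((0.4)·(0.4) + (3.4)·(3.4) + (-0.6)·(-0.6) + (-3.6)·(-3.6) + (0.4)·(0.4)) / 4 = 25.2/4 = 6.3

S is symmetric (S[j,i] = S[i,j]). Assembling:

S = [[5.3, 1.65, -5.55],
 [1.65, 5.2, -2.9],
 [-5.55, -2.9, 6.3]]


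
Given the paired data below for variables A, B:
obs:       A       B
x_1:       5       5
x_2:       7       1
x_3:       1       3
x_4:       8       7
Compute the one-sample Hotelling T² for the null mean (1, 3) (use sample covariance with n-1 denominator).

Step 1 — sample mean vector:
  mean(A) = (5 + 7 + 1 + 8) / 4 = 21/4 = 5.25
  mean(B) = (5 + 1 + 3 + 7) / 4 = 16/4 = 4
  x̄ = (5.25, 4),  deviation x̄ - mu_0 = (5.25, 4) - (1, 3) = (4.25, 1).

Step 2 — sample covariance matrix, S[i,j] = (1/(n-1)) · Σ_k (x_{k,i} - mean_i) · (x_{k,j} - mean_j), divisor n-1 = 3:
  S[A,A] = ((-0.25)·(-0.25) + (1.75)·(1.75) + (-4.25)·(-4.25) + (2.75)·(2.75)) / 3 = 28.75/3 = 9.5833
  S[A,B] = ((-0.25)·(1) + (1.75)·(-3) + (-4.25)·(-1) + (2.75)·(3)) / 3 = 7/3 = 2.3333
  S[B,B] = ((1)·(1) + (-3)·(-3) + (-1)·(-1) + (3)·(3)) / 3 = 20/3 = 6.6667
  S = [[9.5833, 2.3333],
 [2.3333, 6.6667]].

Step 3 — invert S. det(S) = 9.5833·6.6667 - (2.3333)² = 58.4444.
  S^{-1} = (1/det) · [[d, -b], [-b, a]] = [[0.1141, -0.0399],
 [-0.0399, 0.164]].

Step 4 — quadratic form (x̄ - mu_0)^T · S^{-1} · (x̄ - mu_0):
  S^{-1} · (x̄ - mu_0) = (0.4449, -0.0057),
  (x̄ - mu_0)^T · [...] = (4.25)·(0.4449) + (1)·(-0.0057) = 1.885.

Step 5 — scale by n: T² = 4 · 1.885 = 7.5399.

T² ≈ 7.5399


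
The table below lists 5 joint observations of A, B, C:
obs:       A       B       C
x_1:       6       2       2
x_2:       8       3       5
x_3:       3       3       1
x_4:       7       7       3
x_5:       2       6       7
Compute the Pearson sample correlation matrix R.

Step 1 — column means:
  mean(A) = (6 + 8 + 3 + 7 + 2) / 5 = 26/5 = 5.2
  mean(B) = (2 + 3 + 3 + 7 + 6) / 5 = 21/5 = 4.2
  mean(C) = (2 + 5 + 1 + 3 + 7) / 5 = 18/5 = 3.6

Step 2 — sample variances and covariances s[i,j] = (1/(n-1)) · Σ_k (x_{k,i} - mean_i) · (x_{k,j} - mean_j), with n-1 = 4:
  s[A,A] = ((0.8)·(0.8) + (2.8)·(2.8) + (-2.2)·(-2.2) + (1.8)·(1.8) + (-3.2)·(-3.2)) / 4 = 26.8/4 = 6.7
  s[A,B] = ((0.8)·(-2.2) + (2.8)·(-1.2) + (-2.2)·(-1.2) + (1.8)·(2.8) + (-3.2)·(1.8)) / 4 = -3.2/4 = -0.8
  s[A,C] = ((0.8)·(-1.6) + (2.8)·(1.4) + (-2.2)·(-2.6) + (1.8)·(-0.6) + (-3.2)·(3.4)) / 4 = -3.6/4 = -0.9
  s[B,B] = ((-2.2)·(-2.2) + (-1.2)·(-1.2) + (-1.2)·(-1.2) + (2.8)·(2.8) + (1.8)·(1.8)) / 4 = 18.8/4 = 4.7
  s[B,C] = ((-2.2)·(-1.6) + (-1.2)·(1.4) + (-1.2)·(-2.6) + (2.8)·(-0.6) + (1.8)·(3.4)) / 4 = 9.4/4 = 2.35
  s[C,C] = ((-1.6)·(-1.6) + (1.4)·(1.4) + (-2.6)·(-2.6) + (-0.6)·(-0.6) + (3.4)·(3.4)) / 4 = 23.2/4 = 5.8
  Sample standard deviations s_i = √(s[i,i]):
  s(A) = √(6.7) = 2.5884
  s(B) = √(4.7) = 2.1679
  s(C) = √(5.8) = 2.4083

Step 3 — r_{ij} = s_{ij} / (s_i · s_j):
  r[A,A] = 1 (diagonal).
  r[A,B] = -0.8 / (2.5884 · 2.1679) = -0.8 / 5.6116 = -0.1426
  r[A,C] = -0.9 / (2.5884 · 2.4083) = -0.9 / 6.2338 = -0.1444
  r[B,B] = 1 (diagonal).
  r[B,C] = 2.35 / (2.1679 · 2.4083) = 2.35 / 5.2211 = 0.4501
  r[C,C] = 1 (diagonal).

R is symmetric with unit diagonal. Assembling:

R = [[1, -0.1426, -0.1444],
 [-0.1426, 1, 0.4501],
 [-0.1444, 0.4501, 1]]


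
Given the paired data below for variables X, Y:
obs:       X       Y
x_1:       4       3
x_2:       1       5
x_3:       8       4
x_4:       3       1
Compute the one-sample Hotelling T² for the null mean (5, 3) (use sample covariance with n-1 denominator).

Step 1 — sample mean vector:
  mean(X) = (4 + 1 + 8 + 3) / 4 = 16/4 = 4
  mean(Y) = (3 + 5 + 4 + 1) / 4 = 13/4 = 3.25
  x̄ = (4, 3.25),  deviation x̄ - mu_0 = (4, 3.25) - (5, 3) = (-1, 0.25).

Step 2 — sample covariance matrix, S[i,j] = (1/(n-1)) · Σ_k (x_{k,i} - mean_i) · (x_{k,j} - mean_j), divisor n-1 = 3:
  S[X,X] = ((0)·(0) + (-3)·(-3) + (4)·(4) + (-1)·(-1)) / 3 = 26/3 = 8.6667
  S[X,Y] = ((0)·(-0.25) + (-3)·(1.75) + (4)·(0.75) + (-1)·(-2.25)) / 3 = 0/3 = 0
  S[Y,Y] = ((-0.25)·(-0.25) + (1.75)·(1.75) + (0.75)·(0.75) + (-2.25)·(-2.25)) / 3 = 8.75/3 = 2.9167
  S = [[8.6667, 0],
 [0, 2.9167]].

Step 3 — invert S. det(S) = 8.6667·2.9167 - (0)² = 25.2778.
  S^{-1} = (1/det) · [[d, -b], [-b, a]] = [[0.1154, 0],
 [0, 0.3429]].

Step 4 — quadratic form (x̄ - mu_0)^T · S^{-1} · (x̄ - mu_0):
  S^{-1} · (x̄ - mu_0) = (-0.1154, 0.0857),
  (x̄ - mu_0)^T · [...] = (-1)·(-0.1154) + (0.25)·(0.0857) = 0.1368.

Step 5 — scale by n: T² = 4 · 0.1368 = 0.5473.

T² ≈ 0.5473


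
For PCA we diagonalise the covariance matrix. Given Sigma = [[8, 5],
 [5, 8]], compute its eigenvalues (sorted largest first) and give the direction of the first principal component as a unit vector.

Step 1 — characteristic polynomial of 2×2 Sigma:
  det(Sigma - λI) = λ² - trace · λ + det = 0.
  trace = 8 + 8 = 16, det = 8·8 - (5)² = 39.
Step 2 — discriminant:
  Δ = trace² - 4·det = 256 - 156 = 100.
Step 3 — eigenvalues:
  λ = (trace ± √Δ)/2 = (16 ± 10)/2,
  λ_1 = 13,  λ_2 = 3.

Step 4 — unit eigenvector for λ_1: solve (Sigma - λ_1 I)v = 0. First row:
  (8 - 13)·v_x + (5)·v_y = 0, i.e. (-5)·v_x + (5)·v_y = 0,
  so v ∝ (b, λ_1 - a) = (5, 5) = u.
  ||u|| = √((5)² + (5)²) = √(50) ≈ 7.0711,
  v_1 = u/||u|| ≈ (0.7071, 0.7071) (||v_1|| = 1).

λ_1 = 13,  λ_2 = 3;  v_1 ≈ (0.7071, 0.7071)


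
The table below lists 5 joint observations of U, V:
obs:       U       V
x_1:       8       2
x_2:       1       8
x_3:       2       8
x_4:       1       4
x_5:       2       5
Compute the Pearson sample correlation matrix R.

Step 1 — column means:
  mean(U) = (8 + 1 + 2 + 1 + 2) / 5 = 14/5 = 2.8
  mean(V) = (2 + 8 + 8 + 4 + 5) / 5 = 27/5 = 5.4

Step 2 — sample variances and covariances s[i,j] = (1/(n-1)) · Σ_k (x_{k,i} - mean_i) · (x_{k,j} - mean_j), with n-1 = 4:
  s[U,U] = ((5.2)·(5.2) + (-1.8)·(-1.8) + (-0.8)·(-0.8) + (-1.8)·(-1.8) + (-0.8)·(-0.8)) / 4 = 34.8/4 = 8.7
  s[U,V] = ((5.2)·(-3.4) + (-1.8)·(2.6) + (-0.8)·(2.6) + (-1.8)·(-1.4) + (-0.8)·(-0.4)) / 4 = -21.6/4 = -5.4
  s[V,V] = ((-3.4)·(-3.4) + (2.6)·(2.6) + (2.6)·(2.6) + (-1.4)·(-1.4) + (-0.4)·(-0.4)) / 4 = 27.2/4 = 6.8
  Sample standard deviations s_i = √(s[i,i]):
  s(U) = √(8.7) = 2.9496
  s(V) = √(6.8) = 2.6077

Step 3 — r_{ij} = s_{ij} / (s_i · s_j):
  r[U,U] = 1 (diagonal).
  r[U,V] = -5.4 / (2.9496 · 2.6077) = -5.4 / 7.6916 = -0.7021
  r[V,V] = 1 (diagonal).

R is symmetric with unit diagonal. Assembling:

R = [[1, -0.7021],
 [-0.7021, 1]]


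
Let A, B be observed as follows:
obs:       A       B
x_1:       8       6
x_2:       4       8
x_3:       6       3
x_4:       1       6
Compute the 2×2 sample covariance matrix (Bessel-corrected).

Step 1 — column means:
  mean(A) = (8 + 4 + 6 + 1) / 4 = 19/4 = 4.75
  mean(B) = (6 + 8 + 3 + 6) / 4 = 23/4 = 5.75

Step 2 — sample covariance S[i,j] = (1/(n-1)) · Σ_k (x_{k,i} - mean_i) · (x_{k,j} - mean_j), with n-1 = 3.
  S[A,A] = ((3.25)·(3.25) + (-0.75)·(-0.75) + (1.25)·(1.25) + (-3.75)·(-3.75)) / 3 = 26.75/3 = 8.9167
  S[A,B] = ((3.25)·(0.25) + (-0.75)·(2.25) + (1.25)·(-2.75) + (-3.75)·(0.25)) / 3 = -5.25/3 = -1.75
  S[B,B] = ((0.25)·(0.25) + (2.25)·(2.25) + (-2.75)·(-2.75) + (0.25)·(0.25)) / 3 = 12.75/3 = 4.25

S is symmetric (S[j,i] = S[i,j]). Assembling:

S = [[8.9167, -1.75],
 [-1.75, 4.25]]


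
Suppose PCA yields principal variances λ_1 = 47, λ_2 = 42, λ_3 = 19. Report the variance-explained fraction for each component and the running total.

Step 1 — total variance = trace(Sigma) = Σ λ_i = 47 + 42 + 19 = 108.

Step 2 — fraction explained by component i = λ_i / Σ λ:
  PC1: 47/108 = 0.4352
  PC2: 42/108 = 0.3889
  PC3: 19/108 = 0.1759

Step 3 — cumulative fraction after k components = (λ_1 + ... + λ_k) / Σ λ:
  k = 1: 47/108 = 0.4352
  k = 2: (47 + 42)/108 = 89/108 = 0.8241
  k = 3: (47 + 42 + 19)/108 = 108/108 = 1

Summary (fraction, with percent):

explained: PC1 0.4352 (43.52%), PC2 0.3889 (38.89%), PC3 0.1759 (17.59%);  cumulative: 0.4352, 0.8241, 1


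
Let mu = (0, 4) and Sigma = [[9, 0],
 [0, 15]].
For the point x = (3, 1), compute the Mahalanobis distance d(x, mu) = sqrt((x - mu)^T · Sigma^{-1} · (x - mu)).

Step 1 — centre the observation: (x - mu) = (3, -3).

Step 2 — invert Sigma. det(Sigma) = 9·15 - (0)² = 135.
  Sigma^{-1} = (1/det) · [[d, -b], [-b, a]] = [[0.1111, 0],
 [0, 0.0667]].

Step 3 — form the quadratic (x - mu)^T · Sigma^{-1} · (x - mu):
  Sigma^{-1} · (x - mu) = (0.3333, -0.2).
  (x - mu)^T · [Sigma^{-1} · (x - mu)] = (3)·(0.3333) + (-3)·(-0.2) = 1.6.

Step 4 — take square root: d = √(1.6) ≈ 1.2649.

d(x, mu) = √(1.6) ≈ 1.2649


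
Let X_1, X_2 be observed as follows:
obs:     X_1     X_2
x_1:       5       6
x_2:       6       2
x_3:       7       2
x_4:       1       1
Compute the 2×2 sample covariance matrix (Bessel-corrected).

Step 1 — column means:
  mean(X_1) = (5 + 6 + 7 + 1) / 4 = 19/4 = 4.75
  mean(X_2) = (6 + 2 + 2 + 1) / 4 = 11/4 = 2.75

Step 2 — sample covariance S[i,j] = (1/(n-1)) · Σ_k (x_{k,i} - mean_i) · (x_{k,j} - mean_j), with n-1 = 3.
  S[X_1,X_1] = ((0.25)·(0.25) + (1.25)·(1.25) + (2.25)·(2.25) + (-3.75)·(-3.75)) / 3 = 20.75/3 = 6.9167
  S[X_1,X_2] = ((0.25)·(3.25) + (1.25)·(-0.75) + (2.25)·(-0.75) + (-3.75)·(-1.75)) / 3 = 4.75/3 = 1.5833
  S[X_2,X_2] = ((3.25)·(3.25) + (-0.75)·(-0.75) + (-0.75)·(-0.75) + (-1.75)·(-1.75)) / 3 = 14.75/3 = 4.9167

S is symmetric (S[j,i] = S[i,j]). Assembling:

S = [[6.9167, 1.5833],
 [1.5833, 4.9167]]


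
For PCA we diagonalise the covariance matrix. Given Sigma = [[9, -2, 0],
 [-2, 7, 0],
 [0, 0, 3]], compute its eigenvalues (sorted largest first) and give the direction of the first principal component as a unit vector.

Step 1 — characteristic polynomial p(λ) = det(λI - Sigma) = λ³ - tr·λ² + c_1·λ - det, where tr = trace, c_1 = sum of the principal 2×2 minors, det = det(Sigma):
  tr = 9 + 7 + 3 = 19,
  c_1 = (9·7 - (-2)²) + (9·3 - (0)²) + (7·3 - (0)²) = 59 + 27 + 21 = 107,
  det = 9·(7·3 - (0)²) - (-2)·((-2)·3 - (0)·(0)) + (0)·((-2)·(0) - 7·(0)) = 9·(21) - (-2)·(-6) + (0)·(0) = 177.
  So p(λ) = λ³ - 19λ² + 107λ - 177.
Step 2 — look for an integer root (rational root theorem: any rational root is an integer divisor of 177). Testing λ = 3:
  p(3) = 27 - 171 + 321 - 177 = 0  ✓
  Dividing out (λ - 3): p(λ) = (λ - 3)(λ² - 16λ + 59).
Step 3 — remaining eigenvalues from the quadratic λ² - 16λ + 59 = 0:
  Δ = 16² - 4·59 = 256 - 236 = 20,  λ = (16 ± √20)/2 = (16 ± 4.4721)/2 ≈ 10.2361 or 5.7639.
  Sorted: λ_1 = 10.2361,  λ_2 = 5.7639,  λ_3 = 3  (check: sum = 19 = tr ✓).

Step 4 — unit eigenvector for λ_1 ≈ 10.2361: v spans the null space of (Sigma - λ_1 I), whose rows are
  r_1 = (-1.2361, -2, 0),  r_2 = (-2, -3.2361, 0),  r_3 = (0, 0, -7.2361).
  v is orthogonal to every row, so take v ∝ r_1 × r_3 = ((-2)·(-7.2361) - (0)·(0), (0)·(0) - (-1.2361)·(-7.2361), (-1.2361)·(0) - (-2)·(0)) ≈ (14.4721, -8.9443, 0).
  Let u = (14.4721, -8.9443, 0).
  ||u|| = √((14.4721)² + (-8.9443)² + (0)²) = √(289.4427) ≈ 17.013,  v_1 = u/||u|| ≈ (0.8507, -0.5257, 0) (||v_1|| = 1).

λ_1 = 10.2361,  λ_2 = 5.7639,  λ_3 = 3;  v_1 ≈ (0.8507, -0.5257, 0)


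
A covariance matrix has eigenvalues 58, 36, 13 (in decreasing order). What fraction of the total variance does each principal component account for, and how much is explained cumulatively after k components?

Step 1 — total variance = trace(Sigma) = Σ λ_i = 58 + 36 + 13 = 107.

Step 2 — fraction explained by component i = λ_i / Σ λ:
  PC1: 58/107 = 0.5421
  PC2: 36/107 = 0.3364
  PC3: 13/107 = 0.1215

Step 3 — cumulative fraction after k components = (λ_1 + ... + λ_k) / Σ λ:
  k = 1: 58/107 = 0.5421
  k = 2: (58 + 36)/107 = 94/107 = 0.8785
  k = 3: (58 + 36 + 13)/107 = 107/107 = 1

Summary (fraction, with percent):

explained: PC1 0.5421 (54.21%), PC2 0.3364 (33.64%), PC3 0.1215 (12.15%);  cumulative: 0.5421, 0.8785, 1


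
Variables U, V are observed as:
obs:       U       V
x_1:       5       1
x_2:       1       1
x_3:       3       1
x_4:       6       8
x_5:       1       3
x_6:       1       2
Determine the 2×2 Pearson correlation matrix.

Step 1 — column means:
  mean(U) = (5 + 1 + 3 + 6 + 1 + 1) / 6 = 17/6 = 2.8333
  mean(V) = (1 + 1 + 1 + 8 + 3 + 2) / 6 = 16/6 = 2.6667

Step 2 — sample variances and covariances s[i,j] = (1/(n-1)) · Σ_k (x_{k,i} - mean_i) · (x_{k,j} - mean_j), with n-1 = 5:
  s[U,U] = ((2.1667)·(2.1667) + (-1.8333)·(-1.8333) + (0.1667)·(0.1667) + (3.1667)·(3.1667) + (-1.8333)·(-1.8333) + (-1.8333)·(-1.8333)) / 5 = 24.8333/5 = 4.9667
  s[U,V] = ((2.1667)·(-1.6667) + (-1.8333)·(-1.6667) + (0.1667)·(-1.6667) + (3.1667)·(5.3333) + (-1.8333)·(0.3333) + (-1.8333)·(-0.6667)) / 5 = 16.6667/5 = 3.3333
  s[V,V] = ((-1.6667)·(-1.6667) + (-1.6667)·(-1.6667) + (-1.6667)·(-1.6667) + (5.3333)·(5.3333) + (0.3333)·(0.3333) + (-0.6667)·(-0.6667)) / 5 = 37.3333/5 = 7.4667
  Sample standard deviations s_i = √(s[i,i]):
  s(U) = √(4.9667) = 2.2286
  s(V) = √(7.4667) = 2.7325

Step 3 — r_{ij} = s_{ij} / (s_i · s_j):
  r[U,U] = 1 (diagonal).
  r[U,V] = 3.3333 / (2.2286 · 2.7325) = 3.3333 / 6.0897 = 0.5474
  r[V,V] = 1 (diagonal).

R is symmetric with unit diagonal. Assembling:

R = [[1, 0.5474],
 [0.5474, 1]]


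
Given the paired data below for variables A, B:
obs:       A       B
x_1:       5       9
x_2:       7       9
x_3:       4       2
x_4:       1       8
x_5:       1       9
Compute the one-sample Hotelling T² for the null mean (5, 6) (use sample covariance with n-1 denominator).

Step 1 — sample mean vector:
  mean(A) = (5 + 7 + 4 + 1 + 1) / 5 = 18/5 = 3.6
  mean(B) = (9 + 9 + 2 + 8 + 9) / 5 = 37/5 = 7.4
  x̄ = (3.6, 7.4),  deviation x̄ - mu_0 = (3.6, 7.4) - (5, 6) = (-1.4, 1.4).

Step 2 — sample covariance matrix, S[i,j] = (1/(n-1)) · Σ_k (x_{k,i} - mean_i) · (x_{k,j} - mean_j), divisor n-1 = 4:
  S[A,A] = ((1.4)·(1.4) + (3.4)·(3.4) + (0.4)·(0.4) + (-2.6)·(-2.6) + (-2.6)·(-2.6)) / 4 = 27.2/4 = 6.8
  S[A,B] = ((1.4)·(1.6) + (3.4)·(1.6) + (0.4)·(-5.4) + (-2.6)·(0.6) + (-2.6)·(1.6)) / 4 = -0.2/4 = -0.05
  S[B,B] = ((1.6)·(1.6) + (1.6)·(1.6) + (-5.4)·(-5.4) + (0.6)·(0.6) + (1.6)·(1.6)) / 4 = 37.2/4 = 9.3
  S = [[6.8, -0.05],
 [-0.05, 9.3]].

Step 3 — invert S. det(S) = 6.8·9.3 - (-0.05)² = 63.2375.
  S^{-1} = (1/det) · [[d, -b], [-b, a]] = [[0.1471, 0.0008],
 [0.0008, 0.1075]].

Step 4 — quadratic form (x̄ - mu_0)^T · S^{-1} · (x̄ - mu_0):
  S^{-1} · (x̄ - mu_0) = (-0.2048, 0.1494),
  (x̄ - mu_0)^T · [...] = (-1.4)·(-0.2048) + (1.4)·(0.1494) = 0.4959.

Step 5 — scale by n: T² = 5 · 0.4959 = 2.4795.

T² ≈ 2.4795


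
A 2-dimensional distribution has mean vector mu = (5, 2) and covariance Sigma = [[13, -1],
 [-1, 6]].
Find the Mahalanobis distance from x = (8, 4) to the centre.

Step 1 — centre the observation: (x - mu) = (3, 2).

Step 2 — invert Sigma. det(Sigma) = 13·6 - (-1)² = 77.
  Sigma^{-1} = (1/det) · [[d, -b], [-b, a]] = [[0.0779, 0.013],
 [0.013, 0.1688]].

Step 3 — form the quadratic (x - mu)^T · Sigma^{-1} · (x - mu):
  Sigma^{-1} · (x - mu) = (0.2597, 0.3766).
  (x - mu)^T · [Sigma^{-1} · (x - mu)] = (3)·(0.2597) + (2)·(0.3766) = 1.5325.

Step 4 — take square root: d = √(1.5325) ≈ 1.2379.

d(x, mu) = √(1.5325) ≈ 1.2379


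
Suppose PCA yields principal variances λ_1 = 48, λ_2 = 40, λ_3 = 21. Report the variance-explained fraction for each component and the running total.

Step 1 — total variance = trace(Sigma) = Σ λ_i = 48 + 40 + 21 = 109.

Step 2 — fraction explained by component i = λ_i / Σ λ:
  PC1: 48/109 = 0.4404
  PC2: 40/109 = 0.367
  PC3: 21/109 = 0.1927

Step 3 — cumulative fraction after k components = (λ_1 + ... + λ_k) / Σ λ:
  k = 1: 48/109 = 0.4404
  k = 2: (48 + 40)/109 = 88/109 = 0.8073
  k = 3: (48 + 40 + 21)/109 = 109/109 = 1

Summary (fraction, with percent):

explained: PC1 0.4404 (44.04%), PC2 0.367 (36.7%), PC3 0.1927 (19.27%);  cumulative: 0.4404, 0.8073, 1


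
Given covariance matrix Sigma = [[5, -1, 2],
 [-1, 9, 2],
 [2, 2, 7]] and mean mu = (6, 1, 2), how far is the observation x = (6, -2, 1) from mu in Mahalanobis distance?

Step 1 — centre the observation: (x - mu) = (0, -3, -1).

Step 2 — invert Sigma (cofactor / det for 3×3, or solve directly):
  Sigma^{-1} = [[0.2418, 0.0451, -0.082],
 [0.0451, 0.127, -0.0492],
 [-0.082, -0.0492, 0.1803]].

Step 3 — form the quadratic (x - mu)^T · Sigma^{-1} · (x - mu):
  Sigma^{-1} · (x - mu) = (-0.0533, -0.332, -0.0328).
  (x - mu)^T · [Sigma^{-1} · (x - mu)] = (0)·(-0.0533) + (-3)·(-0.332) + (-1)·(-0.0328) = 1.0287.

Step 4 — take square root: d = √(1.0287) ≈ 1.0142.

d(x, mu) = √(1.0287) ≈ 1.0142


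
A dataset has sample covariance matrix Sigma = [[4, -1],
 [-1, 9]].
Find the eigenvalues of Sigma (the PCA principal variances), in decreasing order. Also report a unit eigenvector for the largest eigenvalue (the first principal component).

Step 1 — characteristic polynomial of 2×2 Sigma:
  det(Sigma - λI) = λ² - trace · λ + det = 0.
  trace = 4 + 9 = 13, det = 4·9 - (-1)² = 35.
Step 2 — discriminant:
  Δ = trace² - 4·det = 169 - 140 = 29.
Step 3 — eigenvalues:
  λ = (trace ± √Δ)/2 = (13 ± 5.3852)/2,
  λ_1 = 9.1926,  λ_2 = 3.8074.

Step 4 — unit eigenvector for λ_1: solve (Sigma - λ_1 I)v = 0. First row:
  (4 - 9.1926)·v_x + (-1)·v_y = 0, i.e. (-5.1926)·v_x + (-1)·v_y = 0,
  so v ∝ (b, λ_1 - a) = (-1, 5.1926); multiply by -1 so the first entry is positive: u = (1, -5.1926).
  ||u|| = √((1)² + (-5.1926)²) = √(27.9629) ≈ 5.288,
  v_1 = u/||u|| ≈ (0.1891, -0.982) (||v_1|| = 1).

λ_1 = 9.1926,  λ_2 = 3.8074;  v_1 ≈ (0.1891, -0.982)


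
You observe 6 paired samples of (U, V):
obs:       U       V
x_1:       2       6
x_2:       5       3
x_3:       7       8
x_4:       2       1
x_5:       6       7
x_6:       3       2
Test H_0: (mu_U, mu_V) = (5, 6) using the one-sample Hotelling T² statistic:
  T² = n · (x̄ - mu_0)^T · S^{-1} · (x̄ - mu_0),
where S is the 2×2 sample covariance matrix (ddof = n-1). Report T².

Step 1 — sample mean vector:
  mean(U) = (2 + 5 + 7 + 2 + 6 + 3) / 6 = 25/6 = 4.1667
  mean(V) = (6 + 3 + 8 + 1 + 7 + 2) / 6 = 27/6 = 4.5
  x̄ = (4.1667, 4.5),  deviation x̄ - mu_0 = (4.1667, 4.5) - (5, 6) = (-0.8333, -1.5).

Step 2 — sample covariance matrix, S[i,j] = (1/(n-1)) · Σ_k (x_{k,i} - mean_i) · (x_{k,j} - mean_j), divisor n-1 = 5:
  S[U,U] = ((-2.1667)·(-2.1667) + (0.8333)·(0.8333) + (2.8333)·(2.8333) + (-2.1667)·(-2.1667) + (1.8333)·(1.8333) + (-1.1667)·(-1.1667)) / 5 = 22.8333/5 = 4.5667
  S[U,V] = ((-2.1667)·(1.5) + (0.8333)·(-1.5) + (2.8333)·(3.5) + (-2.1667)·(-3.5) + (1.8333)·(2.5) + (-1.1667)·(-2.5)) / 5 = 20.5/5 = 4.1
  S[V,V] = ((1.5)·(1.5) + (-1.5)·(-1.5) + (3.5)·(3.5) + (-3.5)·(-3.5) + (2.5)·(2.5) + (-2.5)·(-2.5)) / 5 = 41.5/5 = 8.3
  S = [[4.5667, 4.1],
 [4.1, 8.3]].

Step 3 — invert S. det(S) = 4.5667·8.3 - (4.1)² = 21.0933.
  S^{-1} = (1/det) · [[d, -b], [-b, a]] = [[0.3935, -0.1944],
 [-0.1944, 0.2165]].

Step 4 — quadratic form (x̄ - mu_0)^T · S^{-1} · (x̄ - mu_0):
  S^{-1} · (x̄ - mu_0) = (-0.0363, -0.1628),
  (x̄ - mu_0)^T · [...] = (-0.8333)·(-0.0363) + (-1.5)·(-0.1628) = 0.2744.

Step 5 — scale by n: T² = 6 · 0.2744 = 1.6466.

T² ≈ 1.6466
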